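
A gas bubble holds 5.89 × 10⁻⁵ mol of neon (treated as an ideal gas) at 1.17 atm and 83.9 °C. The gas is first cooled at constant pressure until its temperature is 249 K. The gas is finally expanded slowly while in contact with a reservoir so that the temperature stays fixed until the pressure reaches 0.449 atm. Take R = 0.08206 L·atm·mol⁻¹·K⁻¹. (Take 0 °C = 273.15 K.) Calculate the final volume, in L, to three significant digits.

Convert: T₁ = 357.0 K.
From PV = nRT: V₁ = nRT₁/P₁ = 0.001475 L.
Isobaric, so V/T is constant: P₂ = P₁; V₂ = V₁·(T₂/T₁) = 0.001029 L.
Isothermal, so P V is constant: T₃ = T₂; V₃ = V₂·(P₂/P₃) = 0.002680 L.

V₃ ≈ 0.00268 L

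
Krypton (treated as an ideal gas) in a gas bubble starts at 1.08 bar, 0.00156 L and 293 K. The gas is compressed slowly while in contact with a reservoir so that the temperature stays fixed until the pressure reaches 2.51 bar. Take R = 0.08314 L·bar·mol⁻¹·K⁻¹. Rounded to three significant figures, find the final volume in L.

V₂ ≈ 0.000671 L

Isothermal, so P V is constant: T₂ = T₁; V₂ = V₁·(P₁/P₂) = 0.0006712 L.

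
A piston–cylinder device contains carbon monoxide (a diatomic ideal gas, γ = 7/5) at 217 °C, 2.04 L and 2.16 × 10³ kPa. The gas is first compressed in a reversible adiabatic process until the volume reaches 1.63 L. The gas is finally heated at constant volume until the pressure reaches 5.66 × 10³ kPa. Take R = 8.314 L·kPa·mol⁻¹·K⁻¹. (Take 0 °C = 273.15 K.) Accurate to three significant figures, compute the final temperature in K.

T₃ ≈ 1.03e+03 K

Convert: T₁ = 490.1 K.
Adiabatic (γ = 7/5), T V^(γ−1) and P V^γ constant: T₂ = T₁·(V₁/V₂)^(γ−1) = 536.2 K; P₂ = P₁·(V₁/V₂)^γ = 2957 kPa.
V constant ⇒ P ∝ T: V₃ = V₂; T₃ = T₂·(P₃/P₂) = 1026 K.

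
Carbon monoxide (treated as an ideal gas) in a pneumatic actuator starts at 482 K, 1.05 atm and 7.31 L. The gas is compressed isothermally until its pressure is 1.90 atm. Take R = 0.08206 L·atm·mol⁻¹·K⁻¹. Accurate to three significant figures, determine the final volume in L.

V₂ ≈ 4.04 L

Isothermal, so P V is constant: T₂ = T₁; V₂ = V₁·(P₁/P₂) = 4.040 L.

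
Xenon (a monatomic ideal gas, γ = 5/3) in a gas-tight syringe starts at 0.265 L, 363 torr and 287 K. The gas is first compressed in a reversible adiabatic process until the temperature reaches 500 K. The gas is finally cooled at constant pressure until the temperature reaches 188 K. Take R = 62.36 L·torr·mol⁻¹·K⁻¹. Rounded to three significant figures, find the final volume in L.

V₃ ≈ 0.0433 L

Adiabatic (γ = 5/3), T V^(γ−1) and P V^γ constant: P₂ = P₁·(T₂/T₁)^(γ/(γ−1)) = 1454 torr; V₂ = V₁·(T₁/T₂)^(1/(γ−1)) = 0.1152 L.
P constant ⇒ V ∝ T: P₃ = P₂; V₃ = V₂·(T₃/T₂) = 0.04333 L.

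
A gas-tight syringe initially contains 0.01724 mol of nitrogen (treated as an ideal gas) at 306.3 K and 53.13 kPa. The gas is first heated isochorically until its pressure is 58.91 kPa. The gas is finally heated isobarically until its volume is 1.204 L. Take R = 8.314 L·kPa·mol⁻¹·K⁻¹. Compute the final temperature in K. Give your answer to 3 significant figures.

T₃ ≈ 495 K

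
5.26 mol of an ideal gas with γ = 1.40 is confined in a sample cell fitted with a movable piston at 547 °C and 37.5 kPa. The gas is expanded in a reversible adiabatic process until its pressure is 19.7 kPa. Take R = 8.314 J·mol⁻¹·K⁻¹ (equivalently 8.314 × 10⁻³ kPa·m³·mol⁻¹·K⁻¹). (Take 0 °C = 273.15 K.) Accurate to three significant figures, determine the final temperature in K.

T₂ ≈ 682 K

Convert: T₁ = 820.1 K.
From PV = nRT: V₁ = nRT₁/P₁ = 0.9564 m³.
Adiabatic (γ = 1.40), T V^(γ−1) and P V^γ constant: T₂ = T₁·(P₂/P₁)^((γ−1)/γ) = 682.4 K; V₂ = V₁·(P₁/P₂)^(1/γ) = 1.515 m³.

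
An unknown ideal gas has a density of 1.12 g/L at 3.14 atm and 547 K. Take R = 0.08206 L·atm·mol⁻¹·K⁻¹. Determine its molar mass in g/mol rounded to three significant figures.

ρ = PM/(RT) ⇒ M = ρRT/P = (1.12 × 0.08206 × 547.0) / 3.14

M ≈ 16.0 g/mol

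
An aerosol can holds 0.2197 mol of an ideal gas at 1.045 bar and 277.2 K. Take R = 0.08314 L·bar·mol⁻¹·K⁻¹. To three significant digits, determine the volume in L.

V ≈ 4.85 L

PV = nRT ⇒ V = nRT/P = (0.2197 × 0.08314 × 277.2) / 1.045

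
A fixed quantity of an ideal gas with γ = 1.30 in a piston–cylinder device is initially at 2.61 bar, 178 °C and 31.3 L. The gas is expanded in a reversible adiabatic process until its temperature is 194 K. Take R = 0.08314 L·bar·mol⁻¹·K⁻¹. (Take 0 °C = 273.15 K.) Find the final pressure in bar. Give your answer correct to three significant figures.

P₂ ≈ 0.0674 bar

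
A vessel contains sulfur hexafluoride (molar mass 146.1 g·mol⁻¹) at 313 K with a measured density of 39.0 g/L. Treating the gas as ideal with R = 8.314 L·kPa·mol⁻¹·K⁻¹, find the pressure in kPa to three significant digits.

ρ = PM/(RT) ⇒ P = ρRT/M = (39.0 × 8.314 × 313.0) / 146.1

P ≈ 695 kPa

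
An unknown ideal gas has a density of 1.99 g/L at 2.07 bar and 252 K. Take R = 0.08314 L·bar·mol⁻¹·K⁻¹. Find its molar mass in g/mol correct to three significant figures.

M ≈ 20.1 g/mol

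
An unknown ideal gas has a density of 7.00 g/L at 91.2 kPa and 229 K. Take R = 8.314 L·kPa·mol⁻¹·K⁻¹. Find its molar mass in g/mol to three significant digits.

ρ = PM/(RT) ⇒ M = ρRT/P = (7.00 × 8.314 × 229.0) / 91.2

M ≈ 146 g/mol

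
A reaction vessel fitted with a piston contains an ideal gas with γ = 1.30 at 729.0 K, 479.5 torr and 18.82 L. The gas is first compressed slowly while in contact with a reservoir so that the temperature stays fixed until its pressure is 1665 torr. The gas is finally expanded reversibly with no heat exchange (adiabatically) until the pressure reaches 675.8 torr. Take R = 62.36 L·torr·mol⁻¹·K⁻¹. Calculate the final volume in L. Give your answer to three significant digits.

Isothermal, so P V is constant: T₂ = T₁; V₂ = V₁·(P₁/P₂) = 5.420 L.
Adiabatic (γ = 1.30), T V^(γ−1) and P V^γ constant: T₃ = T₂·(P₃/P₂)^((γ−1)/γ) = 592.1 K; V₃ = V₂·(P₂/P₃)^(1/γ) = 10.84 L.

V₃ ≈ 10.8 L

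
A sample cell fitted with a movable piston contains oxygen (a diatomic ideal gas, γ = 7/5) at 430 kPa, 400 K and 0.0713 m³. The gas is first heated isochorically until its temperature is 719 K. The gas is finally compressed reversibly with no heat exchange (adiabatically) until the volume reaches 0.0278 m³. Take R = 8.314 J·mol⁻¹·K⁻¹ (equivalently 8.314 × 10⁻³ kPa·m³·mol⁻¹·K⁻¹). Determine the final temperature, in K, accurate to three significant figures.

T₃ ≈ 1.05e+03 K

V constant ⇒ P ∝ T: V₂ = V₁; P₂ = P₁·(T₂/T₁) = 772.9 kPa.
Reversible adiabatic, γ = 7/5: T₃ = T₂·(V₂/V₃)^(γ−1) = 1048 K; P₃ = P₂·(V₂/V₃)^γ = 2889 kPa.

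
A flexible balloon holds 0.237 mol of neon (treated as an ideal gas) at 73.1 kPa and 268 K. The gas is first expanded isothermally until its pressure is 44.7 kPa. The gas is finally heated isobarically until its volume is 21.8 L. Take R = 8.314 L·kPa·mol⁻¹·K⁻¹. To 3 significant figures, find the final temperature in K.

From PV = nRT: V₁ = nRT₁/P₁ = 7.224 L.
Isothermal, so P V is constant: T₂ = T₁; V₂ = V₁·(P₁/P₂) = 11.81 L.
P constant ⇒ V ∝ T: P₃ = P₂; T₃ = T₂·(V₃/V₂) = 494.5 K.

T₃ ≈ 495 K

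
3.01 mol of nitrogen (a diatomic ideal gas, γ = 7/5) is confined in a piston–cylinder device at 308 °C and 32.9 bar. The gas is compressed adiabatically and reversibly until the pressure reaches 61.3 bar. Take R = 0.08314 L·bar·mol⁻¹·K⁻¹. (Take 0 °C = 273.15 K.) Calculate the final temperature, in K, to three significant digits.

T₂ ≈ 694 K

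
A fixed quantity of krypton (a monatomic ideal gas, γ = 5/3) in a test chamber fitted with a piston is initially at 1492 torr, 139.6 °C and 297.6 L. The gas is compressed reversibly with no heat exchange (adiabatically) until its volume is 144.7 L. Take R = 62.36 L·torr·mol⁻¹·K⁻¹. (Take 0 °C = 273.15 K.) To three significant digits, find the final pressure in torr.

Convert: T₁ = 412.8 K.
Reversible adiabatic, γ = 5/3: T₂ = T₁·(V₁/V₂)^(γ−1) = 667.5 K; P₂ = P₁·(V₁/V₂)^γ = 4963 torr.

P₂ ≈ 4.96e+03 torr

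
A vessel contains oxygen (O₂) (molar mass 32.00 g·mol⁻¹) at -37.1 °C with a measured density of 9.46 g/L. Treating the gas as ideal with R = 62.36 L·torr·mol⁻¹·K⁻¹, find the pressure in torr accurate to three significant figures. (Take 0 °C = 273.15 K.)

P ≈ 4.35e+03 torr

ρ = PM/(RT) ⇒ P = ρRT/M = (9.46 × 62.36 × 236.0) / 32.00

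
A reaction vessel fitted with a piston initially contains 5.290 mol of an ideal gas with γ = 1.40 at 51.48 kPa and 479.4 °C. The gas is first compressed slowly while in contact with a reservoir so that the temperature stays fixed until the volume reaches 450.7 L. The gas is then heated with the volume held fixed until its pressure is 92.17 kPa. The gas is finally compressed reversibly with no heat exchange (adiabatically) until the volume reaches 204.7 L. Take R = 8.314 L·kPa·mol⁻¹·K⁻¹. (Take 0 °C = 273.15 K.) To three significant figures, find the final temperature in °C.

T₄ ≈ 1.02e+03 °C

Convert: T₁ = 752.5 K.
From PV = nRT: V₁ = nRT₁/P₁ = 642.9 L.
Isothermal, so P V is constant: T₂ = T₁; P₂ = P₁·(V₁/V₂) = 73.44 kPa.
V constant ⇒ P ∝ T: V₃ = V₂; T₃ = T₂·(P₃/P₂) = 944.5 K.
Reversible adiabatic, γ = 1.40: T₄ = T₃·(V₃/V₄)^(γ−1) = 1295 K; P₄ = P₃·(V₃/V₄)^γ = 278.3 kPa.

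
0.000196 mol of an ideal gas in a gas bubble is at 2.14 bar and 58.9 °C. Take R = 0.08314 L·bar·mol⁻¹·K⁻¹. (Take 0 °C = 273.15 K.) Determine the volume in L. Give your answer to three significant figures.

V ≈ 0.00253 L

Convert: T = 332.05 K.
PV = nRT ⇒ V = nRT/P = (0.000196 × 0.08314 × 332.05) / 2.14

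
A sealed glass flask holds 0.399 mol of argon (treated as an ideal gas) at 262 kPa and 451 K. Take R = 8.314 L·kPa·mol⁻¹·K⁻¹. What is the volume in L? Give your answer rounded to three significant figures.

V ≈ 5.71 L

PV = nRT ⇒ V = nRT/P = (0.399 × 8.314 × 451) / 262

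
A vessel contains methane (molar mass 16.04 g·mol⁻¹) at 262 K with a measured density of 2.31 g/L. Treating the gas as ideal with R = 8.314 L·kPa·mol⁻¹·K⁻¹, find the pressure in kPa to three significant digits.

ρ = PM/(RT) ⇒ P = ρRT/M = (2.31 × 8.314 × 262.0) / 16.04

P ≈ 314 kPa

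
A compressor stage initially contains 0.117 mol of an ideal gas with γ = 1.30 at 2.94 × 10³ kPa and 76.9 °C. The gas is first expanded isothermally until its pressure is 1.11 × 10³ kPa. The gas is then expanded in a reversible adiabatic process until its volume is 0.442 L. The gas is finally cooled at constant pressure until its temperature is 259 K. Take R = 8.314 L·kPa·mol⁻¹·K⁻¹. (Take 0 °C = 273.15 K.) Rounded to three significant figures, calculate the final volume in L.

Convert: T₁ = 350.0 K.
From PV = nRT: V₁ = nRT₁/P₁ = 0.1158 L.
Isothermal, so P V is constant: T₂ = T₁; V₂ = V₁·(P₁/P₂) = 0.3068 L.
Reversible adiabatic, γ = 1.30: T₃ = T₂·(V₂/V₃)^(γ−1) = 313.7 K; P₃ = P₂·(V₂/V₃)^γ = 690.4 kPa.
P constant ⇒ V ∝ T: P₄ = P₃; V₄ = V₃·(T₄/T₃) = 0.3649 L.

V₄ ≈ 0.365 L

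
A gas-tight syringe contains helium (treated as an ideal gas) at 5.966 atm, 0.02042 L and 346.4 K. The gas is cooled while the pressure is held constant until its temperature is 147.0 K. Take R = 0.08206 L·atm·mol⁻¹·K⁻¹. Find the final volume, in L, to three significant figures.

V₂ ≈ 0.00867 L

P constant ⇒ V ∝ T: P₂ = P₁; V₂ = V₁·(T₂/T₁) = 0.008666 L.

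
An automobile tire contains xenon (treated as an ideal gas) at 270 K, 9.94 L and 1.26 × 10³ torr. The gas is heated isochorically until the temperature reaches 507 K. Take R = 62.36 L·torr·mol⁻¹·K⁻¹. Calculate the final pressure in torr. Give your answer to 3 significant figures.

V constant ⇒ P ∝ T: V₂ = V₁; P₂ = P₁·(T₂/T₁) = 2366 torr.

P₂ ≈ 2.37e+03 torr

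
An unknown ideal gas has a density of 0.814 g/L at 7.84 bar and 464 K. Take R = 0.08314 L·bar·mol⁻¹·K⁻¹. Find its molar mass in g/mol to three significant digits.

M ≈ 4.01 g/mol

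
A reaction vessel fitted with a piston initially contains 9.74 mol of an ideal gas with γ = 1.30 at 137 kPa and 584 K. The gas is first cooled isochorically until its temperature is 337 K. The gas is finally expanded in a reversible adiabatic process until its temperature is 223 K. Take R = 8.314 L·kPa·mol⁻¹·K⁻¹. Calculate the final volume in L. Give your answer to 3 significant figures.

V₃ ≈ 1.37e+03 L

From PV = nRT: V₁ = nRT₁/P₁ = 345.2 L.
Isochoric, so P/T is constant: V₂ = V₁; P₂ = P₁·(T₂/T₁) = 79.06 kPa.
Adiabatic (γ = 1.30), T V^(γ−1) and P V^γ constant: P₃ = P₂·(T₃/T₂)^(γ/(γ−1)) = 13.21 kPa; V₃ = V₂·(T₂/T₃)^(1/(γ−1)) = 1367 L.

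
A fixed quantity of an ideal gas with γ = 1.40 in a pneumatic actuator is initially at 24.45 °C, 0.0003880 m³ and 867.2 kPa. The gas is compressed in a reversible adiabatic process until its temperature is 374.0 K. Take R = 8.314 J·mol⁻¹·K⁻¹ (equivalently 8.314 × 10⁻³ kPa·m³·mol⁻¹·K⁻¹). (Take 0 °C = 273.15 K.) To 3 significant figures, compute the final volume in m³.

V₂ ≈ 0.000219 m³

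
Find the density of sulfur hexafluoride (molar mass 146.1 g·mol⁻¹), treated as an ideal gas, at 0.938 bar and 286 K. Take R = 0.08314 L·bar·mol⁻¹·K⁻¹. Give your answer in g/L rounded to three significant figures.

ρ = PM/(RT) = (0.938 × 146.1) / (0.08314 × 286.0)

ρ ≈ 5.76 g/L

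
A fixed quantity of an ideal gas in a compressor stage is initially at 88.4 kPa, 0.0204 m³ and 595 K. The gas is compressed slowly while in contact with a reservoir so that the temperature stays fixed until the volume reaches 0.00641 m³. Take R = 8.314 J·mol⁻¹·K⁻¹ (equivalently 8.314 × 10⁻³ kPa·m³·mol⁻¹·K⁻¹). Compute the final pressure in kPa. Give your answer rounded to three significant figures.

T constant ⇒ Boyle's law P V = const: T₂ = T₁; P₂ = P₁·(V₁/V₂) = 281.3 kPa.

P₂ ≈ 281 kPa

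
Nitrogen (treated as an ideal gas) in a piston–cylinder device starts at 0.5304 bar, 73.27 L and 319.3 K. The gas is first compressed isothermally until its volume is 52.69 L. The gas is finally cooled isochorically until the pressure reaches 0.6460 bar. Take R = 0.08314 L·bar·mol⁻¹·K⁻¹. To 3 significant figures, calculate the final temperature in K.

Isothermal, so P V is constant: T₂ = T₁; P₂ = P₁·(V₁/V₂) = 0.7376 bar.
Isochoric, so P/T is constant: V₃ = V₂; T₃ = T₂·(P₃/P₂) = 279.7 K.

T₃ ≈ 280 K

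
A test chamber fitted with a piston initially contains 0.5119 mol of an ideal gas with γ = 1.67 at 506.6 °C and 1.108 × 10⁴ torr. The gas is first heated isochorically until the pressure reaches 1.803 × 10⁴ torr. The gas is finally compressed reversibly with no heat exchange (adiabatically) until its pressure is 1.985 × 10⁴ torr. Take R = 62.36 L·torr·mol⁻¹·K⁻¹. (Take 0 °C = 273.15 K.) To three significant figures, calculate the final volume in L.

Convert: T₁ = 779.8 K.
From PV = nRT: V₁ = nRT₁/P₁ = 2.247 L.
V constant ⇒ P ∝ T: V₂ = V₁; T₂ = T₁·(P₂/P₁) = 1269 K.
Adiabatic (γ = 1.67), T V^(γ−1) and P V^γ constant: T₃ = T₂·(P₃/P₂)^((γ−1)/γ) = 1319 K; V₃ = V₂·(P₂/P₃)^(1/γ) = 2.121 L.

V₃ ≈ 2.12 L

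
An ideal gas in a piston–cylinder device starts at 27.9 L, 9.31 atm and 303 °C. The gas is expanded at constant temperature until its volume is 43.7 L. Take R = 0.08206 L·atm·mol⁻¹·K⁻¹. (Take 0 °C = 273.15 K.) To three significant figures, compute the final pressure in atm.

P₂ ≈ 5.94 atm

Convert: T₁ = 576.1 K.
Isothermal, so P V is constant: T₂ = T₁; P₂ = P₁·(V₁/V₂) = 5.944 atm.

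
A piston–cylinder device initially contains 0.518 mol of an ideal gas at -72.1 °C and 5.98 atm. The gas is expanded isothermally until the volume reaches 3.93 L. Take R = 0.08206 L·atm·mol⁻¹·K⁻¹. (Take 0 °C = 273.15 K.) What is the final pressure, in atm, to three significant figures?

P₂ ≈ 2.17 atm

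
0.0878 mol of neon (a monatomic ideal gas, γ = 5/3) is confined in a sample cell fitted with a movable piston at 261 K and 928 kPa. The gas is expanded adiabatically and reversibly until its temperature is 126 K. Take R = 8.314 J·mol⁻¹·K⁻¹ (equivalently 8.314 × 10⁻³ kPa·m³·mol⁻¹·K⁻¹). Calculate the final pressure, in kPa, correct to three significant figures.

P₂ ≈ 150 kPa

From PV = nRT: V₁ = nRT₁/P₁ = 0.0002053 m³.
Reversible adiabatic, γ = 5/3: P₂ = P₁·(T₂/T₁)^(γ/(γ−1)) = 150.3 kPa; V₂ = V₁·(T₁/T₂)^(1/(γ−1)) = 0.0006121 m³.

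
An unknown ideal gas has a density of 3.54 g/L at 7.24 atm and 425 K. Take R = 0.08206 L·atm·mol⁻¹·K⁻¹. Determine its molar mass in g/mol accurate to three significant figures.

M ≈ 17.1 g/mol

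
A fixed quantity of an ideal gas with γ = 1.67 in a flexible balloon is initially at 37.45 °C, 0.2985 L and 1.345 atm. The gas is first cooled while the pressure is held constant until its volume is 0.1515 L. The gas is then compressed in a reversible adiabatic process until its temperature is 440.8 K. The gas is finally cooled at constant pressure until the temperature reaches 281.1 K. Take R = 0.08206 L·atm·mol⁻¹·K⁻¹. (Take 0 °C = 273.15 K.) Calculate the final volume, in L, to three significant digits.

V₄ ≈ 0.0208 L

Convert: T₁ = 310.6 K.
P constant ⇒ V ∝ T: P₂ = P₁; T₂ = T₁·(V₂/V₁) = 157.6 K.
Reversible adiabatic, γ = 1.67: P₃ = P₂·(T₃/T₂)^(γ/(γ−1)) = 17.45 atm; V₃ = V₂·(T₂/T₃)^(1/(γ−1)) = 0.03265 L.
Isobaric, so V/T is constant: P₄ = P₃; V₄ = V₃·(T₄/T₃) = 0.02082 L.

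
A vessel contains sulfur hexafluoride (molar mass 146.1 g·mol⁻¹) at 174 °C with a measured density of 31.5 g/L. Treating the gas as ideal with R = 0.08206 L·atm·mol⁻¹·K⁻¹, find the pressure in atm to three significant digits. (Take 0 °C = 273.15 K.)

P ≈ 7.91 atm

ρ = PM/(RT) ⇒ P = ρRT/M = (31.5 × 0.08206 × 447.1) / 146.1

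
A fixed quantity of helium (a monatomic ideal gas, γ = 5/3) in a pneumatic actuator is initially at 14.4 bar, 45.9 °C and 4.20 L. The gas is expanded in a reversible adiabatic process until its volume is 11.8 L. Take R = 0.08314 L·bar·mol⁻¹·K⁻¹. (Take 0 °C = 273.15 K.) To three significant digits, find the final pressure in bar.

Convert: T₁ = 319.0 K.
Adiabatic (γ = 5/3), T V^(γ−1) and P V^γ constant: T₂ = T₁·(V₁/V₂)^(γ−1) = 160.2 K; P₂ = P₁·(V₁/V₂)^γ = 2.574 bar.

P₂ ≈ 2.57 bar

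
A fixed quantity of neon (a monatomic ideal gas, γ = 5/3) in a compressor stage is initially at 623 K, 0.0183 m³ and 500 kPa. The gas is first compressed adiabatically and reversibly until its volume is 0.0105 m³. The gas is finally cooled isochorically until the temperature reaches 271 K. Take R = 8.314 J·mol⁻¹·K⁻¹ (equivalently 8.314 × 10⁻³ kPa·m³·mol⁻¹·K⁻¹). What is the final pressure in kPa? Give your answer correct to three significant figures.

P₃ ≈ 379 kPa

Adiabatic (γ = 5/3), T V^(γ−1) and P V^γ constant: T₂ = T₁·(V₁/V₂)^(γ−1) = 902.3 K; P₂ = P₁·(V₁/V₂)^γ = 1262 kPa.
V constant ⇒ P ∝ T: V₃ = V₂; P₃ = P₂·(T₃/T₂) = 379.1 kPa.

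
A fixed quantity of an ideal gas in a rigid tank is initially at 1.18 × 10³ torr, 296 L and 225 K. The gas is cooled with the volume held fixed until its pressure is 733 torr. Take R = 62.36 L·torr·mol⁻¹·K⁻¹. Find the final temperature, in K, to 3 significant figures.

T₂ ≈ 140 K

V constant ⇒ P ∝ T: V₂ = V₁; T₂ = T₁·(P₂/P₁) = 139.8 K.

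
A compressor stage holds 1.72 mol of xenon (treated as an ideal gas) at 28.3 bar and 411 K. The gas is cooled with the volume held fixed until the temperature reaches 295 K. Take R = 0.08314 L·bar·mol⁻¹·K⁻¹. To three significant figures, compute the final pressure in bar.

From PV = nRT: V₁ = nRT₁/P₁ = 2.077 L.
Isochoric, so P/T is constant: V₂ = V₁; P₂ = P₁·(T₂/T₁) = 20.31 bar.

P₂ ≈ 20.3 bar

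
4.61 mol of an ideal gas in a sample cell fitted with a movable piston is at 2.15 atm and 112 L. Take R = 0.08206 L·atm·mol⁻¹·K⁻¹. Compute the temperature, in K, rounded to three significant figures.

PV = nRT ⇒ T = PV/(nR) = (2.15 × 112) / (4.61 × 0.08206)

T ≈ 637 K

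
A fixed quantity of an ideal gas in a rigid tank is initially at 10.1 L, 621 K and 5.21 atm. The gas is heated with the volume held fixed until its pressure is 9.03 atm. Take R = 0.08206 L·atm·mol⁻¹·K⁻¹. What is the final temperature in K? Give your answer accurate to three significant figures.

Isochoric, so P/T is constant: V₂ = V₁; T₂ = T₁·(P₂/P₁) = 1076 K.

T₂ ≈ 1.08e+03 K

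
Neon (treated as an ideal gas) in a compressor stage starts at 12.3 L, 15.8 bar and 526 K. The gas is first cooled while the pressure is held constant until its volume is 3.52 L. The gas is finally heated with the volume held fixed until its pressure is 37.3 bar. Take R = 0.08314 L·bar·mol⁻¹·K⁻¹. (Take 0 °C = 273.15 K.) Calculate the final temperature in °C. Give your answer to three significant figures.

T₃ ≈ 82.2 °C

Isobaric, so V/T is constant: P₂ = P₁; T₂ = T₁·(V₂/V₁) = 150.5 K.
Isochoric, so P/T is constant: V₃ = V₂; T₃ = T₂·(P₃/P₂) = 355.4 K.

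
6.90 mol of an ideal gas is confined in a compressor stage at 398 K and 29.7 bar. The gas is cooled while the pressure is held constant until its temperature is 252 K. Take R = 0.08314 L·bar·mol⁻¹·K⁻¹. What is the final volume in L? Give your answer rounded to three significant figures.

V₂ ≈ 4.87 L

From PV = nRT: V₁ = nRT₁/P₁ = 7.688 L.
Isobaric, so V/T is constant: P₂ = P₁; V₂ = V₁·(T₂/T₁) = 4.867 L.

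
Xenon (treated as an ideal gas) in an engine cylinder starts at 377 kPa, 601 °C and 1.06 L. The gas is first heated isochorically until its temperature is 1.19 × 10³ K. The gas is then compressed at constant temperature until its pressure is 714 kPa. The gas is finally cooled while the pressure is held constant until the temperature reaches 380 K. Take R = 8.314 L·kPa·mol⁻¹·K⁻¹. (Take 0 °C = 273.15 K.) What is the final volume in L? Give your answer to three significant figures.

Convert: T₁ = 874.1 K.
V constant ⇒ P ∝ T: V₂ = V₁; P₂ = P₁·(T₂/T₁) = 513.2 kPa.
Isothermal, so P V is constant: T₃ = T₂; V₃ = V₂·(P₂/P₃) = 0.7619 L.
Isobaric, so V/T is constant: P₄ = P₃; V₄ = V₃·(T₄/T₃) = 0.2433 L.

V₄ ≈ 0.243 L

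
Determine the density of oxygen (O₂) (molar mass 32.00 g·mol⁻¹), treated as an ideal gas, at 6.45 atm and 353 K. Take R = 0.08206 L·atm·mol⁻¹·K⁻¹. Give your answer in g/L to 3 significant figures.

ρ = PM/(RT) = (6.45 × 32.00) / (0.08206 × 353.0)

ρ ≈ 7.13 g/L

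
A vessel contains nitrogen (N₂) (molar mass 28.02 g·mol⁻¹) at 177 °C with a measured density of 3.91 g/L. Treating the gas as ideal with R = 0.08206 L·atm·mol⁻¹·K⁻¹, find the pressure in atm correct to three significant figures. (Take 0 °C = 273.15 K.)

P ≈ 5.15 atm

ρ = PM/(RT) ⇒ P = ρRT/M = (3.91 × 0.08206 × 450.1) / 28.02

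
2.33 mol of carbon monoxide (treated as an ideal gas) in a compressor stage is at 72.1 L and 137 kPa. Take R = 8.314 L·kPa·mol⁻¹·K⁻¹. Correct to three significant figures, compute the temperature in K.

T ≈ 510 K

PV = nRT ⇒ T = PV/(nR) = (137 × 72.1) / (2.33 × 8.314)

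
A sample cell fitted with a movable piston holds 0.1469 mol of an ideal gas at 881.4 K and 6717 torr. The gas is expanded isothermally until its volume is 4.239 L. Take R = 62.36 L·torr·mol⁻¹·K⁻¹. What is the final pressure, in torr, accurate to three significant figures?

P₂ ≈ 1.90e+03 torr

From PV = nRT: V₁ = nRT₁/P₁ = 1.202 L.
Isothermal, so P V is constant: T₂ = T₁; P₂ = P₁·(V₁/V₂) = 1905 torr.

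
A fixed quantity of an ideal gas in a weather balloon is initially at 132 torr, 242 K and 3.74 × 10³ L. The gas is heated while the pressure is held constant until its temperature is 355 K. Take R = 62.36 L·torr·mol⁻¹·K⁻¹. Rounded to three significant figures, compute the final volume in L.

Isobaric, so V/T is constant: P₂ = P₁; V₂ = V₁·(T₂/T₁) = 5486 L.

V₂ ≈ 5.49e+03 L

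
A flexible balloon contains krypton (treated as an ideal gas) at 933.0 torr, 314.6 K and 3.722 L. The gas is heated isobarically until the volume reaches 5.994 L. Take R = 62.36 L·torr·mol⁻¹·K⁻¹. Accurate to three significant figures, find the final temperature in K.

P constant ⇒ V ∝ T: P₂ = P₁; T₂ = T₁·(V₂/V₁) = 506.6 K.

T₂ ≈ 507 K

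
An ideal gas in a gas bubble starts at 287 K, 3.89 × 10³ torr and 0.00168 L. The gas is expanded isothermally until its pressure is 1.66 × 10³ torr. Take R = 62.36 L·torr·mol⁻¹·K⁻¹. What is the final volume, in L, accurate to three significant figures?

Isothermal, so P V is constant: T₂ = T₁; V₂ = V₁·(P₁/P₂) = 0.003937 L.

V₂ ≈ 0.00394 L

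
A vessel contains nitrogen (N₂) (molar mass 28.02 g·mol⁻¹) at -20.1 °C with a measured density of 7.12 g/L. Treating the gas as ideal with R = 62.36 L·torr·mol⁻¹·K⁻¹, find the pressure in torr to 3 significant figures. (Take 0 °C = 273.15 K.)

P ≈ 4.01e+03 torr

ρ = PM/(RT) ⇒ P = ρRT/M = (7.12 × 62.36 × 253.0) / 28.02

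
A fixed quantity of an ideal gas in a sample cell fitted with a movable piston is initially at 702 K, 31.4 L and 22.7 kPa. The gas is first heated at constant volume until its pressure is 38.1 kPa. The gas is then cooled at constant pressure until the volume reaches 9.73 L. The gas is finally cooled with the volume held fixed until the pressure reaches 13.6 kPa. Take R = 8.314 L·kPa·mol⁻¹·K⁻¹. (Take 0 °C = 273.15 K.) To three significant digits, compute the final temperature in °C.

T₄ ≈ -143 °C

Isochoric, so P/T is constant: V₂ = V₁; T₂ = T₁·(P₂/P₁) = 1178 K.
P constant ⇒ V ∝ T: P₃ = P₂; T₃ = T₂·(V₃/V₂) = 365.1 K.
V constant ⇒ P ∝ T: V₄ = V₃; T₄ = T₃·(P₄/P₃) = 130.3 K.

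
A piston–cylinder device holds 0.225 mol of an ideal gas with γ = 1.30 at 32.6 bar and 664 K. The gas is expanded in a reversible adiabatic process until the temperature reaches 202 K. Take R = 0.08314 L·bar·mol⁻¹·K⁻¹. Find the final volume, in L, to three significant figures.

From PV = nRT: V₁ = nRT₁/P₁ = 0.3810 L.
Reversible adiabatic, γ = 1.30: P₂ = P₁·(T₂/T₁)^(γ/(γ−1)) = 0.1878 bar; V₂ = V₁·(T₁/T₂)^(1/(γ−1)) = 20.12 L.

V₂ ≈ 20.1 L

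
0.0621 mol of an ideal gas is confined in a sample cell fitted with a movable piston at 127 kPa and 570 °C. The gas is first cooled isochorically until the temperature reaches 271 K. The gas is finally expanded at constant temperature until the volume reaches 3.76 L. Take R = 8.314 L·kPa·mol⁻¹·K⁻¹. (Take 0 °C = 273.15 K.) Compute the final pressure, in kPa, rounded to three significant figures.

Convert: T₁ = 843.1 K.
From PV = nRT: V₁ = nRT₁/P₁ = 3.428 L.
V constant ⇒ P ∝ T: V₂ = V₁; P₂ = P₁·(T₂/T₁) = 40.82 kPa.
Isothermal, so P V is constant: T₃ = T₂; P₃ = P₂·(V₂/V₃) = 37.21 kPa.

P₃ ≈ 37.2 kPa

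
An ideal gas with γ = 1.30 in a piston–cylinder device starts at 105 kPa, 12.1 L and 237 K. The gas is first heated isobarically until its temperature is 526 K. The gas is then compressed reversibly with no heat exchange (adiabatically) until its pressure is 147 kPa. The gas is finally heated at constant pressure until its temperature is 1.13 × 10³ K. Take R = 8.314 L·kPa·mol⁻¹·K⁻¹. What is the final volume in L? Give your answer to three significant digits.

V₄ ≈ 41.2 L

P constant ⇒ V ∝ T: P₂ = P₁; V₂ = V₁·(T₂/T₁) = 26.85 L.
Adiabatic (γ = 1.30), T V^(γ−1) and P V^γ constant: T₃ = T₂·(P₃/P₂)^((γ−1)/γ) = 568.5 K; V₃ = V₂·(P₂/P₃)^(1/γ) = 20.73 L.
P constant ⇒ V ∝ T: P₄ = P₃; V₄ = V₃·(T₄/T₃) = 41.21 L.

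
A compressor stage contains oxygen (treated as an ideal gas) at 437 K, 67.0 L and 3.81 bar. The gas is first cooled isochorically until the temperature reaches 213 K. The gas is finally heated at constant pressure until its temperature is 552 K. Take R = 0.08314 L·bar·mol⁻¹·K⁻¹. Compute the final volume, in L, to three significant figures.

V₃ ≈ 174 L

Isochoric, so P/T is constant: V₂ = V₁; P₂ = P₁·(T₂/T₁) = 1.857 bar.
P constant ⇒ V ∝ T: P₃ = P₂; V₃ = V₂·(T₃/T₂) = 173.6 L.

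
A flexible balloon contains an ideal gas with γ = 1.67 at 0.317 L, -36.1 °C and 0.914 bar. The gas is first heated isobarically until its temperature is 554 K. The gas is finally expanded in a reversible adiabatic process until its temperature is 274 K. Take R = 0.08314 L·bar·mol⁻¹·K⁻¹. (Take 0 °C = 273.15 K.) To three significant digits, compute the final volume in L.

V₃ ≈ 2.12 L

Convert: T₁ = 237.0 K.
P constant ⇒ V ∝ T: P₂ = P₁; V₂ = V₁·(T₂/T₁) = 0.7408 L.
Adiabatic (γ = 1.67), T V^(γ−1) and P V^γ constant: P₃ = P₂·(T₃/T₂)^(γ/(γ−1)) = 0.1581 bar; V₃ = V₂·(T₂/T₃)^(1/(γ−1)) = 2.119 L.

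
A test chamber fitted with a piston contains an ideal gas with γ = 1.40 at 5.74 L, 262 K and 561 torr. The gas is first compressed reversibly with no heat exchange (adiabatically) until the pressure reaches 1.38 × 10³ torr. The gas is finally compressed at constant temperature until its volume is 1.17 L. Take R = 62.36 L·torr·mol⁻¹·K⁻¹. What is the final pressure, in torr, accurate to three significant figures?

P₃ ≈ 3.56e+03 torr

Reversible adiabatic, γ = 1.40: T₂ = T₁·(P₂/P₁)^((γ−1)/γ) = 338.8 K; V₂ = V₁·(P₁/P₂)^(1/γ) = 3.018 L.
Isothermal, so P V is constant: T₃ = T₂; P₃ = P₂·(V₂/V₃) = 3559 torr.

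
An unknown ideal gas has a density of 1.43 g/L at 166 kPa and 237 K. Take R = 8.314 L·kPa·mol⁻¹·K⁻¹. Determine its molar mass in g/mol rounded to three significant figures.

ρ = PM/(RT) ⇒ M = ρRT/P = (1.43 × 8.314 × 237.0) / 166

M ≈ 17.0 g/mol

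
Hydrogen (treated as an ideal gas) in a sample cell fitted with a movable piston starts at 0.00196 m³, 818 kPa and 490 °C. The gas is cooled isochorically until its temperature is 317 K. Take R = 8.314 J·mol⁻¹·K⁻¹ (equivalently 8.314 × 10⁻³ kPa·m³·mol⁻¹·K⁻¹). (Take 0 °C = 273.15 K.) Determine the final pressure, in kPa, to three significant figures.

Convert: T₁ = 763.1 K.
Isochoric, so P/T is constant: V₂ = V₁; P₂ = P₁·(T₂/T₁) = 339.8 kPa.

P₂ ≈ 340 kPa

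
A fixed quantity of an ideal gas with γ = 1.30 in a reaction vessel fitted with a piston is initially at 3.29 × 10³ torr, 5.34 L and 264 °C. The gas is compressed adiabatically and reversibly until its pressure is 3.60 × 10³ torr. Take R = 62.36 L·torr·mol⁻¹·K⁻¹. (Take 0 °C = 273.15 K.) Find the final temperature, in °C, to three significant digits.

Convert: T₁ = 537.1 K.
Adiabatic (γ = 1.30), T V^(γ−1) and P V^γ constant: T₂ = T₁·(P₂/P₁)^((γ−1)/γ) = 548.4 K; V₂ = V₁·(P₁/P₂)^(1/γ) = 4.983 L.

T₂ ≈ 275 °C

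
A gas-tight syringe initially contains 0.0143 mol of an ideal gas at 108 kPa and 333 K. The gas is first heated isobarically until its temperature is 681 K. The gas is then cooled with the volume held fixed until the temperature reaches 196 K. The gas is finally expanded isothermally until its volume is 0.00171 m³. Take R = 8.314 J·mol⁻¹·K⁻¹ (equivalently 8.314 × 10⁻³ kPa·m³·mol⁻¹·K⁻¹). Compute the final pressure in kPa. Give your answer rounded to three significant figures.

P₄ ≈ 13.6 kPa

From PV = nRT: V₁ = nRT₁/P₁ = 0.0003666 m³.
P constant ⇒ V ∝ T: P₂ = P₁; V₂ = V₁·(T₂/T₁) = 0.0007497 m³.
Isochoric, so P/T is constant: V₃ = V₂; P₃ = P₂·(T₃/T₂) = 31.08 kPa.
T constant ⇒ Boyle's law P V = const: T₄ = T₃; P₄ = P₃·(V₃/V₄) = 13.63 kPa.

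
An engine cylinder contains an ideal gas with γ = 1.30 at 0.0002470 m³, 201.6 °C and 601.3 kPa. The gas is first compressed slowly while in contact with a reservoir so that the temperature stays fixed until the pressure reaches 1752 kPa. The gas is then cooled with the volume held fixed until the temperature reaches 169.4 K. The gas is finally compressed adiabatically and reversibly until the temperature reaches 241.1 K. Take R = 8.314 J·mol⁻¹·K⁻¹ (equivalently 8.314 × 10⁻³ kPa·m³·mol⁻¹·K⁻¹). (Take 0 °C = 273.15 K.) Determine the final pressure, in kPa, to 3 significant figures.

P₄ ≈ 2.89e+03 kPa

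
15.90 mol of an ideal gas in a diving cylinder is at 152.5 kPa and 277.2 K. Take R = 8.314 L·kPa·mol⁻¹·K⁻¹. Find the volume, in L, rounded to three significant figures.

PV = nRT ⇒ V = nRT/P = (15.90 × 8.314 × 277.2) / 152.5

V ≈ 240 L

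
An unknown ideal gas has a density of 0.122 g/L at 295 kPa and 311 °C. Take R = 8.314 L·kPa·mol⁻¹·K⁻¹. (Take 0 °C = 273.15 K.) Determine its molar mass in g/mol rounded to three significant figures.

ρ = PM/(RT) ⇒ M = ρRT/P = (0.122 × 8.314 × 584.1) / 295

M ≈ 2.01 g/mol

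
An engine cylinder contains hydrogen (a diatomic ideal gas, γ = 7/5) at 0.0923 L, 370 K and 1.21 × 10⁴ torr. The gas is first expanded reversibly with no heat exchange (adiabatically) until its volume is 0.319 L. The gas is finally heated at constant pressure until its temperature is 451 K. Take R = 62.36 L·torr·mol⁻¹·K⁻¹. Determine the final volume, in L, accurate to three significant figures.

Reversible adiabatic, γ = 7/5: T₂ = T₁·(V₁/V₂)^(γ−1) = 225.3 K; P₂ = P₁·(V₁/V₂)^γ = 2132 torr.
Isobaric, so V/T is constant: P₃ = P₂; V₃ = V₂·(T₃/T₂) = 0.6386 L.

V₃ ≈ 0.639 L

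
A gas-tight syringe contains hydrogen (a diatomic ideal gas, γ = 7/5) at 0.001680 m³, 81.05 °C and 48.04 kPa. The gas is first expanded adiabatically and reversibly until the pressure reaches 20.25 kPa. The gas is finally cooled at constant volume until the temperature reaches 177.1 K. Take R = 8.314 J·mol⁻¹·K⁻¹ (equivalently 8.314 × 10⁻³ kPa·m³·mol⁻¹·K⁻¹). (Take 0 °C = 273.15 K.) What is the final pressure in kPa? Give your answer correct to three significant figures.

Convert: T₁ = 354.2 K.
Reversible adiabatic, γ = 7/5: T₂ = T₁·(P₂/P₁)^((γ−1)/γ) = 276.7 K; V₂ = V₁·(P₁/P₂)^(1/γ) = 0.003114 m³.
V constant ⇒ P ∝ T: V₃ = V₂; P₃ = P₂·(T₃/T₂) = 12.96 kPa.

P₃ ≈ 13.0 kPa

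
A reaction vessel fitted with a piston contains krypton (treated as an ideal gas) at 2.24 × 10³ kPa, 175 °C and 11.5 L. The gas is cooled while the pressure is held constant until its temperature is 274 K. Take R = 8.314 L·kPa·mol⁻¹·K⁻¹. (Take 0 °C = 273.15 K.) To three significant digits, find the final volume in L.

Convert: T₁ = 448.1 K.
P constant ⇒ V ∝ T: P₂ = P₁; V₂ = V₁·(T₂/T₁) = 7.031 L.

V₂ ≈ 7.03 L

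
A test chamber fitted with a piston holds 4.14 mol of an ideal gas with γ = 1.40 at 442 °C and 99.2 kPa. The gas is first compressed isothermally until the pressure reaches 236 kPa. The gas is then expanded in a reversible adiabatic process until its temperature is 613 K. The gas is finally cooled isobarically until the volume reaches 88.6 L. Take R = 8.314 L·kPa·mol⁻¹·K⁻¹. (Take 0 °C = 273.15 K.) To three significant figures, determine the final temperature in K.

T₄ ≈ 354 K

Convert: T₁ = 715.1 K.
From PV = nRT: V₁ = nRT₁/P₁ = 248.1 L.
T constant ⇒ Boyle's law P V = const: T₂ = T₁; V₂ = V₁·(P₁/P₂) = 104.3 L.
Adiabatic (γ = 1.40), T V^(γ−1) and P V^γ constant: P₃ = P₂·(T₃/T₂)^(γ/(γ−1)) = 137.6 kPa; V₃ = V₂·(T₂/T₃)^(1/(γ−1)) = 153.3 L.
Isobaric, so V/T is constant: P₄ = P₃; T₄ = T₃·(V₄/V₃) = 354.2 K.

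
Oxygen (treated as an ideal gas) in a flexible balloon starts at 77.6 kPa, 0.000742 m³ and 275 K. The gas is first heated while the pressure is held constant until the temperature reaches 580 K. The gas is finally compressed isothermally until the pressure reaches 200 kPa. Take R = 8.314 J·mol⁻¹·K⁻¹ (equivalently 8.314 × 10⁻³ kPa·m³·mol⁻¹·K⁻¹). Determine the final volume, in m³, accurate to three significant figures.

V₃ ≈ 0.000607 m³

P constant ⇒ V ∝ T: P₂ = P₁; V₂ = V₁·(T₂/T₁) = 0.001565 m³.
Isothermal, so P V is constant: T₃ = T₂; V₃ = V₂·(P₂/P₃) = 0.0006072 m³.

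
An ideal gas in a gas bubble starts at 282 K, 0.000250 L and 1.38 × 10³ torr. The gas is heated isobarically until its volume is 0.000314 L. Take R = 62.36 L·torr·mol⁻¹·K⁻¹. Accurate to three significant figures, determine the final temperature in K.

Isobaric, so V/T is constant: P₂ = P₁; T₂ = T₁·(V₂/V₁) = 354.2 K.

T₂ ≈ 354 K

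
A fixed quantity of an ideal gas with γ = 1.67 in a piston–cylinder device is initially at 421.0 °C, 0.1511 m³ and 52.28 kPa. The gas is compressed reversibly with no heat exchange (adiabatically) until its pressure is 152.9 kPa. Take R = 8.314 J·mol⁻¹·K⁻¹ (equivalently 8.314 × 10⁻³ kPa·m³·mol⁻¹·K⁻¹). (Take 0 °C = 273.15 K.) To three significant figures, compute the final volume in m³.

V₂ ≈ 0.0795 m³

Convert: T₁ = 694.1 K.
Reversible adiabatic, γ = 1.67: T₂ = T₁·(P₂/P₁)^((γ−1)/γ) = 1068 K; V₂ = V₁·(P₁/P₂)^(1/γ) = 0.07947 m³.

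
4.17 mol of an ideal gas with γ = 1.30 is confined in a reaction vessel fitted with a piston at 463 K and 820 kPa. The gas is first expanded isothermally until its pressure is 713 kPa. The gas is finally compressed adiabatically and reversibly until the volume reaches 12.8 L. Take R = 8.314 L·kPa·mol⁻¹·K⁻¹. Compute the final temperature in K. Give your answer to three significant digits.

From PV = nRT: V₁ = nRT₁/P₁ = 19.58 L.
Isothermal, so P V is constant: T₂ = T₁; V₂ = V₁·(P₁/P₂) = 22.51 L.
Reversible adiabatic, γ = 1.30: T₃ = T₂·(V₂/V₃)^(γ−1) = 548.5 K; P₃ = P₂·(V₂/V₃)^γ = 1486 kPa.

T₃ ≈ 548 K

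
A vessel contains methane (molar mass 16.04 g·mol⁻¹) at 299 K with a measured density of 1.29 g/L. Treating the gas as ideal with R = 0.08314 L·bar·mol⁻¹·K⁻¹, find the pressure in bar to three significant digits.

ρ = PM/(RT) ⇒ P = ρRT/M = (1.29 × 0.08314 × 299.0) / 16.04

P ≈ 2.00 bar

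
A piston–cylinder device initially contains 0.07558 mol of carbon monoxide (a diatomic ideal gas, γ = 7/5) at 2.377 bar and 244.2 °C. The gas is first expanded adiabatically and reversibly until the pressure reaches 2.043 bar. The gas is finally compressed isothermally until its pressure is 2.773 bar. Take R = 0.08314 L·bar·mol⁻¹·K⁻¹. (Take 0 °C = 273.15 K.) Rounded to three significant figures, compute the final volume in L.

Convert: T₁ = 517.3 K.
From PV = nRT: V₁ = nRT₁/P₁ = 1.368 L.
Reversible adiabatic, γ = 7/5: T₂ = T₁·(P₂/P₁)^((γ−1)/γ) = 495.4 K; V₂ = V₁·(P₁/P₂)^(1/γ) = 1.524 L.
T constant ⇒ Boyle's law P V = const: T₃ = T₂; V₃ = V₂·(P₂/P₃) = 1.123 L.

V₃ ≈ 1.12 L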